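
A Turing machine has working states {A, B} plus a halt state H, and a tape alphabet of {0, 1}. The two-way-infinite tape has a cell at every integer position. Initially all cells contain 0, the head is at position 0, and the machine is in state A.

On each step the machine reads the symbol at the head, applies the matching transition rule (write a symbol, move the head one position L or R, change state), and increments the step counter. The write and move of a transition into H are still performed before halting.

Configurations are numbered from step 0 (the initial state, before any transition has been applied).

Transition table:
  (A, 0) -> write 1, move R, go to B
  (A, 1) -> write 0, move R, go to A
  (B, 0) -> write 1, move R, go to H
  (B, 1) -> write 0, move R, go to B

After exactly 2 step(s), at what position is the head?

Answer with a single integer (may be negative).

Step 1: in state A at pos 0, read 0 -> (A,0)->write 1,move R,goto B. Now: state=B, head=1, tape[-1..2]=0100 (head:   ^)
Step 2: in state B at pos 1, read 0 -> (B,0)->write 1,move R,goto H. Now: state=H, head=2, tape[-1..3]=01100 (head:    ^)

Answer: 2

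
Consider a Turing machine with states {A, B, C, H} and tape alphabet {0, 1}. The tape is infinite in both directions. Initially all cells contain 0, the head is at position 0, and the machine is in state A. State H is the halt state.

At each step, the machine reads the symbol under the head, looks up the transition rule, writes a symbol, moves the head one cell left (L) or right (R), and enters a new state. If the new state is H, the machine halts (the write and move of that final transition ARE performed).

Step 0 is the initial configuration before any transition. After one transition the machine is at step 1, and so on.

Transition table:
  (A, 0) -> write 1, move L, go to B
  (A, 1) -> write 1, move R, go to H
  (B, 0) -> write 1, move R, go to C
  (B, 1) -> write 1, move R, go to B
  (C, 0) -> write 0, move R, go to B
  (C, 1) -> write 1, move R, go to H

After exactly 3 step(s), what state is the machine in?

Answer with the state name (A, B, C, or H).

Step 1: in state A at pos 0, read 0 -> (A,0)->write 1,move L,goto B. Now: state=B, head=-1, tape[-2..1]=0010 (head:  ^)
Step 2: in state B at pos -1, read 0 -> (B,0)->write 1,move R,goto C. Now: state=C, head=0, tape[-2..1]=0110 (head:   ^)
Step 3: in state C at pos 0, read 1 -> (C,1)->write 1,move R,goto H. Now: state=H, head=1, tape[-2..2]=01100 (head:    ^)

Answer: H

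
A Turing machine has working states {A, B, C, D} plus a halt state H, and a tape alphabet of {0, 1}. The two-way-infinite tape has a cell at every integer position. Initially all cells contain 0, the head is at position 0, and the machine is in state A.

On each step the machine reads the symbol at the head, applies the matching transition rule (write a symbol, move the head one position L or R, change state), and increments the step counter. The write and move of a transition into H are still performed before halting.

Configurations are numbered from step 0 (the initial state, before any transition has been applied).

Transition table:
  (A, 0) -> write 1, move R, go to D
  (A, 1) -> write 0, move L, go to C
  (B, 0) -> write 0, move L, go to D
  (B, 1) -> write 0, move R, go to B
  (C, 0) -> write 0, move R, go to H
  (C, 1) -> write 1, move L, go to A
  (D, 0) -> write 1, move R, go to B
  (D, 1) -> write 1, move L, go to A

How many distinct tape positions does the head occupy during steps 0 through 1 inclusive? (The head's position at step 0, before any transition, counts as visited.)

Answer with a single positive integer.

Answer: 2

Derivation:
Step 1: in state A at pos 0, read 0 -> (A,0)->write 1,move R,goto D. Now: state=D, head=1, tape[-1..2]=0100 (head:   ^)
Head positions at steps 0..1: starting at 0, distinct positions visited = {0, 1} -> 2 position(s)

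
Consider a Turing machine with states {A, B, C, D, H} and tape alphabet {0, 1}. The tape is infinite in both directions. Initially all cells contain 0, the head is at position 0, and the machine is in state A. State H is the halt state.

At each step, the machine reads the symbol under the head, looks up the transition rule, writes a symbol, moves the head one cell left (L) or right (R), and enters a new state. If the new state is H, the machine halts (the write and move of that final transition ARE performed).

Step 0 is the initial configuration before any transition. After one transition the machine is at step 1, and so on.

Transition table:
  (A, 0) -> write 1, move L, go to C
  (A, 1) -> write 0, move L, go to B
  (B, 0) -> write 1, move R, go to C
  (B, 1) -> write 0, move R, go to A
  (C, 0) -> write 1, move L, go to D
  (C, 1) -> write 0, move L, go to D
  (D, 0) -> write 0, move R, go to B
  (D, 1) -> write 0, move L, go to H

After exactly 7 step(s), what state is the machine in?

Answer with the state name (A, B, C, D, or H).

Step 1: in state A at pos 0, read 0 -> (A,0)->write 1,move L,goto C. Now: state=C, head=-1, tape[-2..1]=0010 (head:  ^)
Step 2: in state C at pos -1, read 0 -> (C,0)->write 1,move L,goto D. Now: state=D, head=-2, tape[-3..1]=00110 (head:  ^)
Step 3: in state D at pos -2, read 0 -> (D,0)->write 0,move R,goto B. Now: state=B, head=-1, tape[-3..1]=00110 (head:   ^)
Step 4: in state B at pos -1, read 1 -> (B,1)->write 0,move R,goto A. Now: state=A, head=0, tape[-3..1]=00010 (head:    ^)
Step 5: in state A at pos 0, read 1 -> (A,1)->write 0,move L,goto B. Now: state=B, head=-1, tape[-3..1]=00000 (head:   ^)
Step 6: in state B at pos -1, read 0 -> (B,0)->write 1,move R,goto C. Now: state=C, head=0, tape[-3..1]=00100 (head:    ^)
Step 7: in state C at pos 0, read 0 -> (C,0)->write 1,move L,goto D. Now: state=D, head=-1, tape[-3..1]=00110 (head:   ^)

Answer: D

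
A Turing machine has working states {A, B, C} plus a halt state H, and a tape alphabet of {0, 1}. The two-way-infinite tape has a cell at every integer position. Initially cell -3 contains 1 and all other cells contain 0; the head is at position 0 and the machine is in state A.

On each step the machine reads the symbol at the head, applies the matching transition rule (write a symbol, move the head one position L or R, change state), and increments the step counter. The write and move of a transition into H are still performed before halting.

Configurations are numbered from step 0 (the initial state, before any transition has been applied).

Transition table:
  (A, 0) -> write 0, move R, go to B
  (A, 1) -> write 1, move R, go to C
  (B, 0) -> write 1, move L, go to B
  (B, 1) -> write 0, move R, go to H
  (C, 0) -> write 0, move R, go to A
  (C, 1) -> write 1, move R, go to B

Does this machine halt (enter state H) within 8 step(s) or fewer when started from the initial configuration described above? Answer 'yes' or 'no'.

Answer: yes

Derivation:
Step 1: in state A at pos 0, read 0 -> (A,0)->write 0,move R,goto B. Now: state=B, head=1, tape[-4..2]=0100000 (head:      ^)
Step 2: in state B at pos 1, read 0 -> (B,0)->write 1,move L,goto B. Now: state=B, head=0, tape[-4..2]=0100010 (head:     ^)
Step 3: in state B at pos 0, read 0 -> (B,0)->write 1,move L,goto B. Now: state=B, head=-1, tape[-4..2]=0100110 (head:    ^)
Step 4: in state B at pos -1, read 0 -> (B,0)->write 1,move L,goto B. Now: state=B, head=-2, tape[-4..2]=0101110 (head:   ^)
Step 5: in state B at pos -2, read 0 -> (B,0)->write 1,move L,goto B. Now: state=B, head=-3, tape[-4..2]=0111110 (head:  ^)
Step 6: in state B at pos -3, read 1 -> (B,1)->write 0,move R,goto H. Now: state=H, head=-2, tape[-4..2]=0011110 (head:   ^)
State H reached at step 6; 6 <= 8 -> yes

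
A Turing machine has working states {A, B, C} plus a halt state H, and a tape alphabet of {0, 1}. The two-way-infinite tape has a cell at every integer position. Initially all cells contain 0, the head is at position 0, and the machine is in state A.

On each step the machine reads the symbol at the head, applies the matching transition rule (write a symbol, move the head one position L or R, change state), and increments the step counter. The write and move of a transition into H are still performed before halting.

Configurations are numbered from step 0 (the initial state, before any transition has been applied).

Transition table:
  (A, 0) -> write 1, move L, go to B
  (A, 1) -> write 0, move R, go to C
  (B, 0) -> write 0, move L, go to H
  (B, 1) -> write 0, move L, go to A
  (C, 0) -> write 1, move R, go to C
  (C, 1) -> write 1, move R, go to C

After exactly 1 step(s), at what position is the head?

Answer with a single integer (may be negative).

Answer: -1

Derivation:
Step 1: in state A at pos 0, read 0 -> (A,0)->write 1,move L,goto B. Now: state=B, head=-1, tape[-2..1]=0010 (head:  ^)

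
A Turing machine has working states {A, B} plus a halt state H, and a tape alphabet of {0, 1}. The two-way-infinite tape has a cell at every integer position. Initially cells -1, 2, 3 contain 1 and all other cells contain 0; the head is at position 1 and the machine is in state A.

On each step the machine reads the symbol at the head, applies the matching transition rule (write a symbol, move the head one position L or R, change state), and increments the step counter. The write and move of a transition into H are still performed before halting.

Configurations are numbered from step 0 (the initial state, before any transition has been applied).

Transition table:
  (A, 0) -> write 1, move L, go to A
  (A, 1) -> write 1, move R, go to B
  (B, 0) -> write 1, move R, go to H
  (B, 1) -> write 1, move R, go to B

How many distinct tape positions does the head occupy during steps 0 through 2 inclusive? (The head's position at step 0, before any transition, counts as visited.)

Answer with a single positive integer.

Step 1: in state A at pos 1, read 0 -> (A,0)->write 1,move L,goto A. Now: state=A, head=0, tape[-2..4]=0101110 (head:   ^)
Step 2: in state A at pos 0, read 0 -> (A,0)->write 1,move L,goto A. Now: state=A, head=-1, tape[-2..4]=0111110 (head:  ^)
Head positions at steps 0..2: starting at 1, distinct positions visited = {-1, 0, 1} -> 3 position(s)

Answer: 3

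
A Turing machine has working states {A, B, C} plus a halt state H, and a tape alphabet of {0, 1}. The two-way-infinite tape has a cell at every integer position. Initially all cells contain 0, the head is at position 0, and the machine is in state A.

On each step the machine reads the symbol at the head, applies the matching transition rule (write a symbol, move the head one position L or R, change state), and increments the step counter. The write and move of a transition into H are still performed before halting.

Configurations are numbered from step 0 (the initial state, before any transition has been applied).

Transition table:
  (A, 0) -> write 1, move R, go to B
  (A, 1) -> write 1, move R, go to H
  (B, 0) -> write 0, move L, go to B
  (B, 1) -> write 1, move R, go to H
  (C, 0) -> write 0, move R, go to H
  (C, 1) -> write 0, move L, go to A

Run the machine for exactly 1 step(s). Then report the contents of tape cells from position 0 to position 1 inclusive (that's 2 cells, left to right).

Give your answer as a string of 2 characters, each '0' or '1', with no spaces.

Step 1: in state A at pos 0, read 0 -> (A,0)->write 1,move R,goto B. Now: state=B, head=1, tape[-1..2]=0100 (head:   ^)

Answer: 10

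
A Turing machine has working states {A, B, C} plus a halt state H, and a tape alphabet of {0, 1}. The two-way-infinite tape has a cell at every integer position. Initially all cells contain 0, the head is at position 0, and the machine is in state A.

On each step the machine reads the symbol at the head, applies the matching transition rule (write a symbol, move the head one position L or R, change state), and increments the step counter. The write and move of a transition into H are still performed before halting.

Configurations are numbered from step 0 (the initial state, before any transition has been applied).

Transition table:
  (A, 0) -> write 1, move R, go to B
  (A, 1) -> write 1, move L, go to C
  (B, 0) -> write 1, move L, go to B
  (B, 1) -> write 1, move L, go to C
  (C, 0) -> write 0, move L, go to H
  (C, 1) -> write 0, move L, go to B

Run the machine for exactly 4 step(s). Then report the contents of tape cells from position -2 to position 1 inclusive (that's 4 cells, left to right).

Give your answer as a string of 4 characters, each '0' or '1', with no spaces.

Answer: 0011

Derivation:
Step 1: in state A at pos 0, read 0 -> (A,0)->write 1,move R,goto B. Now: state=B, head=1, tape[-1..2]=0100 (head:   ^)
Step 2: in state B at pos 1, read 0 -> (B,0)->write 1,move L,goto B. Now: state=B, head=0, tape[-1..2]=0110 (head:  ^)
Step 3: in state B at pos 0, read 1 -> (B,1)->write 1,move L,goto C. Now: state=C, head=-1, tape[-2..2]=00110 (head:  ^)
Step 4: in state C at pos -1, read 0 -> (C,0)->write 0,move L,goto H. Now: state=H, head=-2, tape[-3..2]=000110 (head:  ^)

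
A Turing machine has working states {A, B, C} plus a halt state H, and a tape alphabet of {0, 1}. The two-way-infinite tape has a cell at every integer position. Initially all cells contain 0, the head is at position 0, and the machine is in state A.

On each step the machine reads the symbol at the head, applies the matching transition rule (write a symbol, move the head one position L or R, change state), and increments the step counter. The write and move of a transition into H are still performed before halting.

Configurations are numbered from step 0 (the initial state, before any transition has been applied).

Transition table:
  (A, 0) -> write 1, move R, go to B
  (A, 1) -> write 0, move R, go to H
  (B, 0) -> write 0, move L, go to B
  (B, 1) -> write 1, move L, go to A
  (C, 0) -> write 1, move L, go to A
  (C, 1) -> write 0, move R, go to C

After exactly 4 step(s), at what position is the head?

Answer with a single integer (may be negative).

Answer: 0

Derivation:
Step 1: in state A at pos 0, read 0 -> (A,0)->write 1,move R,goto B. Now: state=B, head=1, tape[-1..2]=0100 (head:   ^)
Step 2: in state B at pos 1, read 0 -> (B,0)->write 0,move L,goto B. Now: state=B, head=0, tape[-1..2]=0100 (head:  ^)
Step 3: in state B at pos 0, read 1 -> (B,1)->write 1,move L,goto A. Now: state=A, head=-1, tape[-2..2]=00100 (head:  ^)
Step 4: in state A at pos -1, read 0 -> (A,0)->write 1,move R,goto B. Now: state=B, head=0, tape[-2..2]=01100 (head:   ^)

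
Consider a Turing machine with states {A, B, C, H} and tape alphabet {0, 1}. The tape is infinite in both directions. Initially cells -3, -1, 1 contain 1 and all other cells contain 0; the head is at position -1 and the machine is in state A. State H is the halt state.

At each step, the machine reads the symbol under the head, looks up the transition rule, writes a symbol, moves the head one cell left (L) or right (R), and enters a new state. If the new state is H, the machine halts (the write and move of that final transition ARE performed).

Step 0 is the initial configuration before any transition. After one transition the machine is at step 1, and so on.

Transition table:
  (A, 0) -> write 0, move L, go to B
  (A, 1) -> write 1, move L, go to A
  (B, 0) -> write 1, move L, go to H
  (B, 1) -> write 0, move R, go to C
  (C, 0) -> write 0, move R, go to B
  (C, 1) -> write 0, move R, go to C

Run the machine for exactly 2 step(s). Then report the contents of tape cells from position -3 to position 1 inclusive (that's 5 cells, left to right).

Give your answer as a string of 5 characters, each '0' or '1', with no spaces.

Answer: 10101

Derivation:
Step 1: in state A at pos -1, read 1 -> (A,1)->write 1,move L,goto A. Now: state=A, head=-2, tape[-4..2]=0101010 (head:   ^)
Step 2: in state A at pos -2, read 0 -> (A,0)->write 0,move L,goto B. Now: state=B, head=-3, tape[-4..2]=0101010 (head:  ^)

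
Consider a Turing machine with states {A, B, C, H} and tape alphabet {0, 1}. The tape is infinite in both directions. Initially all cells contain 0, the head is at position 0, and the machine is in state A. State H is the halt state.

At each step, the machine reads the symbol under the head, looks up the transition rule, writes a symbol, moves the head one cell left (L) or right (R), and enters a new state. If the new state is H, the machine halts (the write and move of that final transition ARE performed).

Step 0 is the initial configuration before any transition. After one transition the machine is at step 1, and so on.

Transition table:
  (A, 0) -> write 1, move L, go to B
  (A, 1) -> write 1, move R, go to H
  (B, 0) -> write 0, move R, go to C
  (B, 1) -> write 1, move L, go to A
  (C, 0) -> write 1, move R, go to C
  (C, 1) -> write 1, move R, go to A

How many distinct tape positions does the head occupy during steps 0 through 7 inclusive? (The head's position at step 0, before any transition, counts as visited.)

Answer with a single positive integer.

Step 1: in state A at pos 0, read 0 -> (A,0)->write 1,move L,goto B. Now: state=B, head=-1, tape[-2..1]=0010 (head:  ^)
Step 2: in state B at pos -1, read 0 -> (B,0)->write 0,move R,goto C. Now: state=C, head=0, tape[-2..1]=0010 (head:   ^)
Step 3: in state C at pos 0, read 1 -> (C,1)->write 1,move R,goto A. Now: state=A, head=1, tape[-2..2]=00100 (head:    ^)
Step 4: in state A at pos 1, read 0 -> (A,0)->write 1,move L,goto B. Now: state=B, head=0, tape[-2..2]=00110 (head:   ^)
Step 5: in state B at pos 0, read 1 -> (B,1)->write 1,move L,goto A. Now: state=A, head=-1, tape[-2..2]=00110 (head:  ^)
Step 6: in state A at pos -1, read 0 -> (A,0)->write 1,move L,goto B. Now: state=B, head=-2, tape[-3..2]=001110 (head:  ^)
Step 7: in state B at pos -2, read 0 -> (B,0)->write 0,move R,goto C. Now: state=C, head=-1, tape[-3..2]=001110 (head:   ^)
Head positions at steps 0..7: starting at 0, distinct positions visited = {-2, -1, 0, 1} -> 4 position(s)

Answer: 4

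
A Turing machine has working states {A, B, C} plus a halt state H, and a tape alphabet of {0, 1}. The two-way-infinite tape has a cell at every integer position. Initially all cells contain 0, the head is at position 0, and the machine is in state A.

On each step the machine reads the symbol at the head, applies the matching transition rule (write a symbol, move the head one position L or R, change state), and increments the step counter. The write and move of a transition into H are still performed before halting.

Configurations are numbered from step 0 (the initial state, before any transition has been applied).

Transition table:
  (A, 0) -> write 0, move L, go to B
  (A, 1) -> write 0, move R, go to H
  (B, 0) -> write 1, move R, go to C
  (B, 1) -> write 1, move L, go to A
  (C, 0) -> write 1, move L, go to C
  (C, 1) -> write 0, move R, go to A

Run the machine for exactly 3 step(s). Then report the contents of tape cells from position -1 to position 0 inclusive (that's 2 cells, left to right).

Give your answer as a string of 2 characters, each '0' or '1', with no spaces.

Answer: 11

Derivation:
Step 1: in state A at pos 0, read 0 -> (A,0)->write 0,move L,goto B. Now: state=B, head=-1, tape[-2..1]=0000 (head:  ^)
Step 2: in state B at pos -1, read 0 -> (B,0)->write 1,move R,goto C. Now: state=C, head=0, tape[-2..1]=0100 (head:   ^)
Step 3: in state C at pos 0, read 0 -> (C,0)->write 1,move L,goto C. Now: state=C, head=-1, tape[-2..1]=0110 (head:  ^)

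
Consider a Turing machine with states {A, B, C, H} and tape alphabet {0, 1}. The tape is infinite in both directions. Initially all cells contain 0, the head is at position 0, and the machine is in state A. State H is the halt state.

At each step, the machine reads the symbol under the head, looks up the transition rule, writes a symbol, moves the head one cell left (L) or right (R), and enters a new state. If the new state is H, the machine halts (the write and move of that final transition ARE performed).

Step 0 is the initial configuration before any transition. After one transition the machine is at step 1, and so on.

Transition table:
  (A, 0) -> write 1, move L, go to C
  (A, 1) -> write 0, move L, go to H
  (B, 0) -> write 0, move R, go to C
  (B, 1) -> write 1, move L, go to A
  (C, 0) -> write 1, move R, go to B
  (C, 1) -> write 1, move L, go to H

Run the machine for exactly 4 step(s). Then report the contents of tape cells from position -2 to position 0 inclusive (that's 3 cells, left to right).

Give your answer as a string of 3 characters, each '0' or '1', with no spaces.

Step 1: in state A at pos 0, read 0 -> (A,0)->write 1,move L,goto C. Now: state=C, head=-1, tape[-2..1]=0010 (head:  ^)
Step 2: in state C at pos -1, read 0 -> (C,0)->write 1,move R,goto B. Now: state=B, head=0, tape[-2..1]=0110 (head:   ^)
Step 3: in state B at pos 0, read 1 -> (B,1)->write 1,move L,goto A. Now: state=A, head=-1, tape[-2..1]=0110 (head:  ^)
Step 4: in state A at pos -1, read 1 -> (A,1)->write 0,move L,goto H. Now: state=H, head=-2, tape[-3..1]=00010 (head:  ^)

Answer: 001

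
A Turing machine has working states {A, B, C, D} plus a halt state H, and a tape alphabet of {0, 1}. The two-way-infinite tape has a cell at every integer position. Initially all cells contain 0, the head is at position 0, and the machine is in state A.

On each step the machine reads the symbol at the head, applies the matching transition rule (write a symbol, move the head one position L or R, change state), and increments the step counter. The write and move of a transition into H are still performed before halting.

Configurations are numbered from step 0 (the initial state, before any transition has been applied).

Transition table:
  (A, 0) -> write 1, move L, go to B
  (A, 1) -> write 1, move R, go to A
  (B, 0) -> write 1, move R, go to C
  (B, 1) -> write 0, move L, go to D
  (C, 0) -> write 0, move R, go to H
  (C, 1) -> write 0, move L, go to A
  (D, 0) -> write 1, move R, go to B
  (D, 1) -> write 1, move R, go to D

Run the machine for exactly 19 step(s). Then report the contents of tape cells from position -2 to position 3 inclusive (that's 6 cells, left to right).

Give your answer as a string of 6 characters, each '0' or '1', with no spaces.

Step 1: in state A at pos 0, read 0 -> (A,0)->write 1,move L,goto B. Now: state=B, head=-1, tape[-2..1]=0010 (head:  ^)
Step 2: in state B at pos -1, read 0 -> (B,0)->write 1,move R,goto C. Now: state=C, head=0, tape[-2..1]=0110 (head:   ^)
Step 3: in state C at pos 0, read 1 -> (C,1)->write 0,move L,goto A. Now: state=A, head=-1, tape[-2..1]=0100 (head:  ^)
Step 4: in state A at pos -1, read 1 -> (A,1)->write 1,move R,goto A. Now: state=A, head=0, tape[-2..1]=0100 (head:   ^)
Step 5: in state A at pos 0, read 0 -> (A,0)->write 1,move L,goto B. Now: state=B, head=-1, tape[-2..1]=0110 (head:  ^)
Step 6: in state B at pos -1, read 1 -> (B,1)->write 0,move L,goto D. Now: state=D, head=-2, tape[-3..1]=00010 (head:  ^)
Step 7: in state D at pos -2, read 0 -> (D,0)->write 1,move R,goto B. Now: state=B, head=-1, tape[-3..1]=01010 (head:   ^)
Step 8: in state B at pos -1, read 0 -> (B,0)->write 1,move R,goto C. Now: state=C, head=0, tape[-3..1]=01110 (head:    ^)
Step 9: in state C at pos 0, read 1 -> (C,1)->write 0,move L,goto A. Now: state=A, head=-1, tape[-3..1]=01100 (head:   ^)
Step 10: in state A at pos -1, read 1 -> (A,1)->write 1,move R,goto A. Now: state=A, head=0, tape[-3..1]=01100 (head:    ^)
Step 11: in state A at pos 0, read 0 -> (A,0)->write 1,move L,goto B. Now: state=B, head=-1, tape[-3..1]=01110 (head:   ^)
Step 12: in state B at pos -1, read 1 -> (B,1)->write 0,move L,goto D. Now: state=D, head=-2, tape[-3..1]=01010 (head:  ^)
Step 13: in state D at pos -2, read 1 -> (D,1)->write 1,move R,goto D. Now: state=D, head=-1, tape[-3..1]=01010 (head:   ^)
Step 14: in state D at pos -1, read 0 -> (D,0)->write 1,move R,goto B. Now: state=B, head=0, tape[-3..1]=01110 (head:    ^)
Step 15: in state B at pos 0, read 1 -> (B,1)->write 0,move L,goto D. Now: state=D, head=-1, tape[-3..1]=01100 (head:   ^)
Step 16: in state D at pos -1, read 1 -> (D,1)->write 1,move R,goto D. Now: state=D, head=0, tape[-3..1]=01100 (head:    ^)
Step 17: in state D at pos 0, read 0 -> (D,0)->write 1,move R,goto B. Now: state=B, head=1, tape[-3..2]=011100 (head:     ^)
Step 18: in state B at pos 1, read 0 -> (B,0)->write 1,move R,goto C. Now: state=C, head=2, tape[-3..3]=0111100 (head:      ^)
Step 19: in state C at pos 2, read 0 -> (C,0)->write 0,move R,goto H. Now: state=H, head=3, tape[-3..4]=01111000 (head:       ^)

Answer: 111100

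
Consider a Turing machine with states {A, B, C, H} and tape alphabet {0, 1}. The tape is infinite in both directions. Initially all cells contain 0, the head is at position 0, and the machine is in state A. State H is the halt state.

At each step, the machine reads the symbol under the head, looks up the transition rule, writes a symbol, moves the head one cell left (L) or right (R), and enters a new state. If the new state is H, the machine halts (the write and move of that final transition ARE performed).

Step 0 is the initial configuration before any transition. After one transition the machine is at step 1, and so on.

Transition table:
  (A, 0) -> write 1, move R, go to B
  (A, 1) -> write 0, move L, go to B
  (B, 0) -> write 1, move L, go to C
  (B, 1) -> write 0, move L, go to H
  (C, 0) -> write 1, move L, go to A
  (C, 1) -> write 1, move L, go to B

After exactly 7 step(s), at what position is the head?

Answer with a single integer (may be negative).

Step 1: in state A at pos 0, read 0 -> (A,0)->write 1,move R,goto B. Now: state=B, head=1, tape[-1..2]=0100 (head:   ^)
Step 2: in state B at pos 1, read 0 -> (B,0)->write 1,move L,goto C. Now: state=C, head=0, tape[-1..2]=0110 (head:  ^)
Step 3: in state C at pos 0, read 1 -> (C,1)->write 1,move L,goto B. Now: state=B, head=-1, tape[-2..2]=00110 (head:  ^)
Step 4: in state B at pos -1, read 0 -> (B,0)->write 1,move L,goto C. Now: state=C, head=-2, tape[-3..2]=001110 (head:  ^)
Step 5: in state C at pos -2, read 0 -> (C,0)->write 1,move L,goto A. Now: state=A, head=-3, tape[-4..2]=0011110 (head:  ^)
Step 6: in state A at pos -3, read 0 -> (A,0)->write 1,move R,goto B. Now: state=B, head=-2, tape[-4..2]=0111110 (head:   ^)
Step 7: in state B at pos -2, read 1 -> (B,1)->write 0,move L,goto H. Now: state=H, head=-3, tape[-4..2]=0101110 (head:  ^)

Answer: -3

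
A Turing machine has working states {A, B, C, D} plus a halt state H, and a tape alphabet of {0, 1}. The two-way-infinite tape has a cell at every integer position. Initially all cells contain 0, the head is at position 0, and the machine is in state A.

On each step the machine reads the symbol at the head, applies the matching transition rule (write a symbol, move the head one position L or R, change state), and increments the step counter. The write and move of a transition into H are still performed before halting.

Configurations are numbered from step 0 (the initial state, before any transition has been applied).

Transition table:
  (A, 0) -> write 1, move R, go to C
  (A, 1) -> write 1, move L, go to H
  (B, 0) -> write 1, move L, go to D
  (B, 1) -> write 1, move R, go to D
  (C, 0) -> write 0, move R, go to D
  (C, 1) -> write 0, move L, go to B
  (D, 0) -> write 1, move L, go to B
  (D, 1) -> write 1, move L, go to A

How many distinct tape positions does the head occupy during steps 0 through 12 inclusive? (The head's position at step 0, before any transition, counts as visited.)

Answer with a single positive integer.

Answer: 5

Derivation:
Step 1: in state A at pos 0, read 0 -> (A,0)->write 1,move R,goto C. Now: state=C, head=1, tape[-1..2]=0100 (head:   ^)
Step 2: in state C at pos 1, read 0 -> (C,0)->write 0,move R,goto D. Now: state=D, head=2, tape[-1..3]=01000 (head:    ^)
Step 3: in state D at pos 2, read 0 -> (D,0)->write 1,move L,goto B. Now: state=B, head=1, tape[-1..3]=01010 (head:   ^)
Step 4: in state B at pos 1, read 0 -> (B,0)->write 1,move L,goto D. Now: state=D, head=0, tape[-1..3]=01110 (head:  ^)
Step 5: in state D at pos 0, read 1 -> (D,1)->write 1,move L,goto A. Now: state=A, head=-1, tape[-2..3]=001110 (head:  ^)
Step 6: in state A at pos -1, read 0 -> (A,0)->write 1,move R,goto C. Now: state=C, head=0, tape[-2..3]=011110 (head:   ^)
Step 7: in state C at pos 0, read 1 -> (C,1)->write 0,move L,goto B. Now: state=B, head=-1, tape[-2..3]=010110 (head:  ^)
Step 8: in state B at pos -1, read 1 -> (B,1)->write 1,move R,goto D. Now: state=D, head=0, tape[-2..3]=010110 (head:   ^)
Step 9: in state D at pos 0, read 0 -> (D,0)->write 1,move L,goto B. Now: state=B, head=-1, tape[-2..3]=011110 (head:  ^)
Step 10: in state B at pos -1, read 1 -> (B,1)->write 1,move R,goto D. Now: state=D, head=0, tape[-2..3]=011110 (head:   ^)
Step 11: in state D at pos 0, read 1 -> (D,1)->write 1,move L,goto A. Now: state=A, head=-1, tape[-2..3]=011110 (head:  ^)
Step 12: in state A at pos -1, read 1 -> (A,1)->write 1,move L,goto H. Now: state=H, head=-2, tape[-3..3]=0011110 (head:  ^)
Head positions at steps 0..12: starting at 0, distinct positions visited = {-2, -1, 0, 1, 2} -> 5 position(s)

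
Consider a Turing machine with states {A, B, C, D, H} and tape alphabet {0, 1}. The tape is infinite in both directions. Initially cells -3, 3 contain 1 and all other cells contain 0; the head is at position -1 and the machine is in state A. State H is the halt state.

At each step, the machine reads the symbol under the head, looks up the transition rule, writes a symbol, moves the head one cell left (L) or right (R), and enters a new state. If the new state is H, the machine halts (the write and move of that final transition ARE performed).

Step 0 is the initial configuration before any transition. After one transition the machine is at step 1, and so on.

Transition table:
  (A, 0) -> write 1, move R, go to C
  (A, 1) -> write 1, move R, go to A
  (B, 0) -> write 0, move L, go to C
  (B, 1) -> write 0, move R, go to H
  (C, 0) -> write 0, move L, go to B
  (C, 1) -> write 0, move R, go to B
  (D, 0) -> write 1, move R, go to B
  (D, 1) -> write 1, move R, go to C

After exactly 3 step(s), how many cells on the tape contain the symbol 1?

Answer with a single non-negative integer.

Step 1: in state A at pos -1, read 0 -> (A,0)->write 1,move R,goto C. Now: state=C, head=0, tape[-4..4]=010100010 (head:     ^)
Step 2: in state C at pos 0, read 0 -> (C,0)->write 0,move L,goto B. Now: state=B, head=-1, tape[-4..4]=010100010 (head:    ^)
Step 3: in state B at pos -1, read 1 -> (B,1)->write 0,move R,goto H. Now: state=H, head=0, tape[-4..4]=010000010 (head:     ^)
Cells containing 1 after step 3: {-3, 3} -> 2 cell(s)

Answer: 2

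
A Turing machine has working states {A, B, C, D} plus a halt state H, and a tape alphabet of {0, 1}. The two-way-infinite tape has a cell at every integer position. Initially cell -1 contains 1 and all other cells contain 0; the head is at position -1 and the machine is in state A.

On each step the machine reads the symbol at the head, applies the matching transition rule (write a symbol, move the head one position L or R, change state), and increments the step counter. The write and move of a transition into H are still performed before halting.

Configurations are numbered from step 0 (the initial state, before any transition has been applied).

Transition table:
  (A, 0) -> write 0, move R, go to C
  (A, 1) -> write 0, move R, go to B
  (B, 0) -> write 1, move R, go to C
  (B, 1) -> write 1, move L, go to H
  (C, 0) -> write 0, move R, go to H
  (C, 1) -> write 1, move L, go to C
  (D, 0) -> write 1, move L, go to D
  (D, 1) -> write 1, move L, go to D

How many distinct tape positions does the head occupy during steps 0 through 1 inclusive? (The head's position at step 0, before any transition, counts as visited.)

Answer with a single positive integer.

Answer: 2

Derivation:
Step 1: in state A at pos -1, read 1 -> (A,1)->write 0,move R,goto B. Now: state=B, head=0, tape[-2..1]=0000 (head:   ^)
Head positions at steps 0..1: starting at -1, distinct positions visited = {-1, 0} -> 2 position(s)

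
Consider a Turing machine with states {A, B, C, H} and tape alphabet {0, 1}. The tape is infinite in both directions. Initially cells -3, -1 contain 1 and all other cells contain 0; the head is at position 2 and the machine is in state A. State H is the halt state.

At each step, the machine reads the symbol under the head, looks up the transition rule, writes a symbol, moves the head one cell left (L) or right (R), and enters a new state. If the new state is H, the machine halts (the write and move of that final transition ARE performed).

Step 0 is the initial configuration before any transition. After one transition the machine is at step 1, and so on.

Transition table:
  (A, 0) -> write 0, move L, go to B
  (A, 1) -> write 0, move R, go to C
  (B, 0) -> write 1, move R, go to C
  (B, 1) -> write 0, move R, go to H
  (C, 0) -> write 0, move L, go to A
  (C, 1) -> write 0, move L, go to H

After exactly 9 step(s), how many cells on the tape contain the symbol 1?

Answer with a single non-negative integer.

Answer: 2

Derivation:
Step 1: in state A at pos 2, read 0 -> (A,0)->write 0,move L,goto B. Now: state=B, head=1, tape[-4..3]=01010000 (head:      ^)
Step 2: in state B at pos 1, read 0 -> (B,0)->write 1,move R,goto C. Now: state=C, head=2, tape[-4..3]=01010100 (head:       ^)
Step 3: in state C at pos 2, read 0 -> (C,0)->write 0,move L,goto A. Now: state=A, head=1, tape[-4..3]=01010100 (head:      ^)
Step 4: in state A at pos 1, read 1 -> (A,1)->write 0,move R,goto C. Now: state=C, head=2, tape[-4..3]=01010000 (head:       ^)
Step 5: in state C at pos 2, read 0 -> (C,0)->write 0,move L,goto A. Now: state=A, head=1, tape[-4..3]=01010000 (head:      ^)
Step 6: in state A at pos 1, read 0 -> (A,0)->write 0,move L,goto B. Now: state=B, head=0, tape[-4..3]=01010000 (head:     ^)
Step 7: in state B at pos 0, read 0 -> (B,0)->write 1,move R,goto C. Now: state=C, head=1, tape[-4..3]=01011000 (head:      ^)
Step 8: in state C at pos 1, read 0 -> (C,0)->write 0,move L,goto A. Now: state=A, head=0, tape[-4..3]=01011000 (head:     ^)
Step 9: in state A at pos 0, read 1 -> (A,1)->write 0,move R,goto C. Now: state=C, head=1, tape[-4..3]=01010000 (head:      ^)
Cells containing 1 after step 9: {-3, -1} -> 2 cell(s)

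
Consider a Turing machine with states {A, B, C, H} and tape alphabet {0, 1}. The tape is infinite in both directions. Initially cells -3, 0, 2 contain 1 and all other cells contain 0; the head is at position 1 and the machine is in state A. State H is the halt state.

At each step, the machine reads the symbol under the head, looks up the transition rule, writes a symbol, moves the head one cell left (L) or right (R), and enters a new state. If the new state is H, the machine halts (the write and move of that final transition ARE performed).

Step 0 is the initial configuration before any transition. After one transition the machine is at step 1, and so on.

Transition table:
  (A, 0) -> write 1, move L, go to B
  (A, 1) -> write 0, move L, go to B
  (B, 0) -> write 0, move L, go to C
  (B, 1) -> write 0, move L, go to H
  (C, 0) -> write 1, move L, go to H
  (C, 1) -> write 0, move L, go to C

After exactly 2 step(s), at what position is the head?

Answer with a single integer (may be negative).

Answer: -1

Derivation:
Step 1: in state A at pos 1, read 0 -> (A,0)->write 1,move L,goto B. Now: state=B, head=0, tape[-4..3]=01001110 (head:     ^)
Step 2: in state B at pos 0, read 1 -> (B,1)->write 0,move L,goto H. Now: state=H, head=-1, tape[-4..3]=01000110 (head:    ^)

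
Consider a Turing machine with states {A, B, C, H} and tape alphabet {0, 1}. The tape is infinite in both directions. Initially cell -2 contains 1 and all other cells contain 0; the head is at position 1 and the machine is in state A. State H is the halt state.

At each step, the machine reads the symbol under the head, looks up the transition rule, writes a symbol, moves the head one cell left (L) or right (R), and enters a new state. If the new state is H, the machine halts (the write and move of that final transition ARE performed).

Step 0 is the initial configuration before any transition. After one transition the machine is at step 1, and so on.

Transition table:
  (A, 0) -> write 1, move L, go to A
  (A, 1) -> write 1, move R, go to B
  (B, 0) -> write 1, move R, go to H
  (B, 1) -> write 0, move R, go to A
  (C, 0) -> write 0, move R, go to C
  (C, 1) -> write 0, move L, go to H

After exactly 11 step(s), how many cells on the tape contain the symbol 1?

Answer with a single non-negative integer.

Step 1: in state A at pos 1, read 0 -> (A,0)->write 1,move L,goto A. Now: state=A, head=0, tape[-3..2]=010010 (head:    ^)
Step 2: in state A at pos 0, read 0 -> (A,0)->write 1,move L,goto A. Now: state=A, head=-1, tape[-3..2]=010110 (head:   ^)
Step 3: in state A at pos -1, read 0 -> (A,0)->write 1,move L,goto A. Now: state=A, head=-2, tape[-3..2]=011110 (head:  ^)
Step 4: in state A at pos -2, read 1 -> (A,1)->write 1,move R,goto B. Now: state=B, head=-1, tape[-3..2]=011110 (head:   ^)
Step 5: in state B at pos -1, read 1 -> (B,1)->write 0,move R,goto A. Now: state=A, head=0, tape[-3..2]=010110 (head:    ^)
Step 6: in state A at pos 0, read 1 -> (A,1)->write 1,move R,goto B. Now: state=B, head=1, tape[-3..2]=010110 (head:     ^)
Step 7: in state B at pos 1, read 1 -> (B,1)->write 0,move R,goto A. Now: state=A, head=2, tape[-3..3]=0101000 (head:      ^)
Step 8: in state A at pos 2, read 0 -> (A,0)->write 1,move L,goto A. Now: state=A, head=1, tape[-3..3]=0101010 (head:     ^)
Step 9: in state A at pos 1, read 0 -> (A,0)->write 1,move L,goto A. Now: state=A, head=0, tape[-3..3]=0101110 (head:    ^)
Step 10: in state A at pos 0, read 1 -> (A,1)->write 1,move R,goto B. Now: state=B, head=1, tape[-3..3]=0101110 (head:     ^)
Step 11: in state B at pos 1, read 1 -> (B,1)->write 0,move R,goto A. Now: state=A, head=2, tape[-3..3]=0101010 (head:      ^)
Cells containing 1 after step 11: {-2, 0, 2} -> 3 cell(s)

Answer: 3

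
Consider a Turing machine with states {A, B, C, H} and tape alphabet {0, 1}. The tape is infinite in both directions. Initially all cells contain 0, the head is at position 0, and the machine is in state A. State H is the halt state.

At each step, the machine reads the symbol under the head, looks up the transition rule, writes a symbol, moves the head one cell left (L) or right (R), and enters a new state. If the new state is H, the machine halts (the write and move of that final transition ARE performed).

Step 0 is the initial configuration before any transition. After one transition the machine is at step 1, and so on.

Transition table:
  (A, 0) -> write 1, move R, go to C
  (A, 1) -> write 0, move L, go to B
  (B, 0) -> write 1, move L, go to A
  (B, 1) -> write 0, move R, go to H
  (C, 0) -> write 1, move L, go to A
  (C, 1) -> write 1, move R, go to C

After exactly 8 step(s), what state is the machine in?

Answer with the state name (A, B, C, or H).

Step 1: in state A at pos 0, read 0 -> (A,0)->write 1,move R,goto C. Now: state=C, head=1, tape[-1..2]=0100 (head:   ^)
Step 2: in state C at pos 1, read 0 -> (C,0)->write 1,move L,goto A. Now: state=A, head=0, tape[-1..2]=0110 (head:  ^)
Step 3: in state A at pos 0, read 1 -> (A,1)->write 0,move L,goto B. Now: state=B, head=-1, tape[-2..2]=00010 (head:  ^)
Step 4: in state B at pos -1, read 0 -> (B,0)->write 1,move L,goto A. Now: state=A, head=-2, tape[-3..2]=001010 (head:  ^)
Step 5: in state A at pos -2, read 0 -> (A,0)->write 1,move R,goto C. Now: state=C, head=-1, tape[-3..2]=011010 (head:   ^)
Step 6: in state C at pos -1, read 1 -> (C,1)->write 1,move R,goto C. Now: state=C, head=0, tape[-3..2]=011010 (head:    ^)
Step 7: in state C at pos 0, read 0 -> (C,0)->write 1,move L,goto A. Now: state=A, head=-1, tape[-3..2]=011110 (head:   ^)
Step 8: in state A at pos -1, read 1 -> (A,1)->write 0,move L,goto B. Now: state=B, head=-2, tape[-3..2]=010110 (head:  ^)

Answer: B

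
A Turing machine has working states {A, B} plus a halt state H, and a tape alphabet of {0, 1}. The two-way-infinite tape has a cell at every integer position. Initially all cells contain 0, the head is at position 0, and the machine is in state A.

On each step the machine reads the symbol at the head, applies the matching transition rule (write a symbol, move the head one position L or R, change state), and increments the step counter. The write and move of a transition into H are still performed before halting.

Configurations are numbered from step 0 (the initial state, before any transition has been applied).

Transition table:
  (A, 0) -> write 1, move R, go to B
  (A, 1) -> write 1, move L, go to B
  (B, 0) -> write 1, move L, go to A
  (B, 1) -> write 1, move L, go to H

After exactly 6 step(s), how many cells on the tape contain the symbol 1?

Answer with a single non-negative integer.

Answer: 4

Derivation:
Step 1: in state A at pos 0, read 0 -> (A,0)->write 1,move R,goto B. Now: state=B, head=1, tape[-1..2]=0100 (head:   ^)
Step 2: in state B at pos 1, read 0 -> (B,0)->write 1,move L,goto A. Now: state=A, head=0, tape[-1..2]=0110 (head:  ^)
Step 3: in state A at pos 0, read 1 -> (A,1)->write 1,move L,goto B. Now: state=B, head=-1, tape[-2..2]=00110 (head:  ^)
Step 4: in state B at pos -1, read 0 -> (B,0)->write 1,move L,goto A. Now: state=A, head=-2, tape[-3..2]=001110 (head:  ^)
Step 5: in state A at pos -2, read 0 -> (A,0)->write 1,move R,goto B. Now: state=B, head=-1, tape[-3..2]=011110 (head:   ^)
Step 6: in state B at pos -1, read 1 -> (B,1)->write 1,move L,goto H. Now: state=H, head=-2, tape[-3..2]=011110 (head:  ^)
Cells containing 1 after step 6: {-2, -1, 0, 1} -> 4 cell(s)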